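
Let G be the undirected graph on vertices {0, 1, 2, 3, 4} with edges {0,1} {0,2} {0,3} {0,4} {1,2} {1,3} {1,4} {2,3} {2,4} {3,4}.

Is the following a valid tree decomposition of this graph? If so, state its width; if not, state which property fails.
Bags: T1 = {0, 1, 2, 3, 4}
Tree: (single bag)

Yes; width 4.

Every vertex of G appears in some bag (union = {0, 1, 2, 3, 4}); every edge is covered by a bag; and for each vertex v the set of bags containing v is connected in the bag tree. The decomposition is therefore valid. The largest bag has 5 vertices, so the width is 4.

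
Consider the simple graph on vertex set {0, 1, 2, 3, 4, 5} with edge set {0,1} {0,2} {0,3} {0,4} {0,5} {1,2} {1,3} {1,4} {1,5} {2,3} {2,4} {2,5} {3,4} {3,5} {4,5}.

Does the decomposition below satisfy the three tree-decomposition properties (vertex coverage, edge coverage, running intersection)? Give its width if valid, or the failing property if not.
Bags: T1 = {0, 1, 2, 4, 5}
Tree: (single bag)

A tree decomposition must satisfy three properties: every vertex lies in some bag; for every edge, both endpoints lie together in some bag; and for every vertex, the bags containing it form a connected subtree. Here vertex 3 appears in no bag, so the decomposition is invalid.

No — vertex 3 appears in no bag.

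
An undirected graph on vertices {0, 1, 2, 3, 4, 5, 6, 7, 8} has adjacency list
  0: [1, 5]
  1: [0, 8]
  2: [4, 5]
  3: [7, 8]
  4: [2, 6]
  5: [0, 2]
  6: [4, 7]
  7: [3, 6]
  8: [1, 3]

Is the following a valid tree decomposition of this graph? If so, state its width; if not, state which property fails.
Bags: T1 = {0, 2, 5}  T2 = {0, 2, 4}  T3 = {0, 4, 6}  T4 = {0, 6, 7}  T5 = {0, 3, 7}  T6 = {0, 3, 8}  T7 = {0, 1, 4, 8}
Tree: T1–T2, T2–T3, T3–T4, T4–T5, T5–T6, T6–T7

No — bags containing vertex 4 are not connected in the tree.

A tree decomposition must satisfy three properties: every vertex lies in some bag; for every edge, both endpoints lie together in some bag; and for every vertex, the bags containing it form a connected subtree. Here bags containing vertex 4 are not connected in the tree, so the decomposition is invalid.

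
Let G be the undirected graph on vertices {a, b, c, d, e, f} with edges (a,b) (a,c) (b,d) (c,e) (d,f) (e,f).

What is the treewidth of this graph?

2

A width-2 tree decomposition is:
Bags: B1 = {a, b, c}  B2 = {b, c, e}  B3 = {b, e, f}  B4 = {b, d, f}
Tree: B1–B2, B2–B3, B3–B4
Each bag holds 3 vertices, so the decomposition has width 2, which upper-bounds the treewidth. Since b–a–c–e–f–d–b is a cycle in G, G is not acyclic. Forests are exactly the graphs of treewidth ≤ 1, so tw(G) ≥ 2. Hence tw(G) = 2 exactly.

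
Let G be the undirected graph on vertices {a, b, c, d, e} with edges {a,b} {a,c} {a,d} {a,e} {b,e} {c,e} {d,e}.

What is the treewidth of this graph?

2

A width-2 tree decomposition is:
Bags: B1 = {a, c, e}  B2 = {a, d, e}  B3 = {a, b, e}
Tree: B1–B2, B1–B3
The largest bag has 3 vertices, giving width 2; this decomposition certifies tw(G) ≤ 2. Conversely, {a, d, e} is a clique of size 3, and the vertices of any clique must share a bag in every tree decomposition; so some bag has ≥ 3 vertices and tw(G) ≥ 2. Therefore the treewidth is 2.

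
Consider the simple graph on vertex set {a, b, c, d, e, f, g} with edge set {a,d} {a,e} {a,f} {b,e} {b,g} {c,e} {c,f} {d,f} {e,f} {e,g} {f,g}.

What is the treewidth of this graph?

A width-2 tree decomposition is:
Bags: B1 = {a, e, f}  B2 = {e, f, g}  B3 = {b, e, g}  B4 = {a, d, f}  B5 = {c, e, f}
Tree: B1–B2, B2–B3, B1–B4, B2–B5
Each bag holds 3 vertices, so the decomposition has width 2, which upper-bounds the treewidth. For the lower bound, the 3 vertices {a, d, f} are pairwise adjacent, and any tree decomposition puts a clique entirely inside one bag — forcing width ≥ 2. The upper and lower bounds meet at 2, so that is the treewidth.

2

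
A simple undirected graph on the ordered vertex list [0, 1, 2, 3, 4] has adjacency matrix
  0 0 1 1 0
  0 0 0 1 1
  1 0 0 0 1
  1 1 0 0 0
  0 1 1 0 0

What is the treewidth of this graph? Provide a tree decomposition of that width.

Treewidth 2.
One optimal decomposition is:
Bags: B1 = {0, 2, 3}  B2 = {1, 2, 3}  B3 = {1, 2, 4}
Tree: B1–B2, B2–B3

Every bag has size at most 3, so the width is 3 − 1 = 2 and tw(G) ≤ 2. The edges 2–0–3–1–4–2 form a cycle, so G is not a tree and its treewidth is at least 2. Hence tw(G) = 2 exactly.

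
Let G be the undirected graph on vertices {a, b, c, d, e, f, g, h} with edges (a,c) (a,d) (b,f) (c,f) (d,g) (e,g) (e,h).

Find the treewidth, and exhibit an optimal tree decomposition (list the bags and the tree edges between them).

The largest bag has 2 vertices, giving width 1; this decomposition certifies tw(G) ≤ 1. Any graph with an edge has treewidth ≥ 1, and G has the edge b–f. Therefore the treewidth is 1.

Treewidth 1.
One optimal decomposition is:
Bags: B1 = {b, f}  B2 = {c, f}  B3 = {a, c}  B4 = {a, d}  B5 = {d, g}  B6 = {e, g}  B7 = {e, h}
Tree: B1–B2, B2–B3, B3–B4, B4–B5, B5–B6, B6–B7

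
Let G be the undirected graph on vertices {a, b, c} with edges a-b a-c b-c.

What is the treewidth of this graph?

A width-2 tree decomposition is:
Bags: B1 = {a, b, c}
Tree: (single bag)
A single bag containing all 3 vertices is trivially a valid decomposition of width 2. On the other hand G contains the 3-clique {a, b, c}. A clique must lie in a single bag of any decomposition, so no decomposition can have width below 2. The upper and lower bounds meet at 2, so that is the treewidth.

2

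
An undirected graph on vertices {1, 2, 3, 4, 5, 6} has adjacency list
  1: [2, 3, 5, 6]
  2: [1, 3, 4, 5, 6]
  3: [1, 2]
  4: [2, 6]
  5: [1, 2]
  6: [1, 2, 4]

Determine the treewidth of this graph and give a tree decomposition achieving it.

Treewidth 2.
One such decomposition:
Bags: B1 = {1, 2, 3}  B2 = {1, 2, 6}  B3 = {1, 2, 5}  B4 = {2, 4, 6}
Tree: B1–B2, B2–B3, B2–B4

Every bag has size at most 3, so the width is 3 − 1 = 2 and tw(G) ≤ 2. Conversely, {1, 2, 3} is a clique of size 3, and the vertices of any clique must share a bag in every tree decomposition; so some bag has ≥ 3 vertices and tw(G) ≥ 2. Combining the bounds, tw(G) = 2.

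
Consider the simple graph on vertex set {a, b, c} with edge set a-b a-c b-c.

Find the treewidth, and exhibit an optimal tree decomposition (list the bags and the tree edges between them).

Treewidth 2.
Bags: B1 = {a, b, c}
Tree: (single bag)

With just one bag of size 3, the width is 3 − 1 = 2, so tw(G) ≤ 2. Conversely, {a, b, c} is a clique of size 3, and the vertices of any clique must share a bag in every tree decomposition; so some bag has ≥ 3 vertices and tw(G) ≥ 2. Hence tw(G) = 2 exactly.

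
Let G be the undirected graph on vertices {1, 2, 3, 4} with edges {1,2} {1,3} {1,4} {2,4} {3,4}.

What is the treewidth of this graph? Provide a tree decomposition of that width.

Treewidth 2.
Bags: B1 = {1, 3, 4}  B2 = {1, 2, 4}
Tree: B1–B2

Every bag has size at most 3, so the width is 3 − 1 = 2 and tw(G) ≤ 2. Conversely, {1, 2, 4} is a clique of size 3, and the vertices of any clique must share a bag in every tree decomposition; so some bag has ≥ 3 vertices and tw(G) ≥ 2. Combining the bounds, tw(G) = 2.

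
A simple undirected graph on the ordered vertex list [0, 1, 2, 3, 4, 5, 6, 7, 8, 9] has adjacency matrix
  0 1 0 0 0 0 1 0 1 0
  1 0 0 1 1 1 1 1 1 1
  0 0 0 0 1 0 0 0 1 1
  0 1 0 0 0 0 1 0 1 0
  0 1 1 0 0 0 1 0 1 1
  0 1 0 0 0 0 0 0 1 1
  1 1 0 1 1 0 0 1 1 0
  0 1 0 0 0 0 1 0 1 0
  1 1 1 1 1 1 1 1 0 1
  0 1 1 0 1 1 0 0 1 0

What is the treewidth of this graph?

A width-3 tree decomposition is:
Bags: B1 = {1, 4, 8, 9}  B2 = {1, 4, 6, 8}  B3 = {1, 6, 7, 8}  B4 = {1, 5, 8, 9}  B5 = {0, 1, 6, 8}  B6 = {2, 4, 8, 9}  B7 = {1, 3, 6, 8}
Tree: B1–B2, B2–B3, B1–B4, B2–B5, B1–B6, B5–B7
The largest bag has 4 vertices, giving width 3; this decomposition certifies tw(G) ≤ 3. On the other hand G contains the 4-clique {1, 4, 8, 9}. A clique must lie in a single bag of any decomposition, so no decomposition can have width below 3. Combining the bounds, tw(G) = 3.

3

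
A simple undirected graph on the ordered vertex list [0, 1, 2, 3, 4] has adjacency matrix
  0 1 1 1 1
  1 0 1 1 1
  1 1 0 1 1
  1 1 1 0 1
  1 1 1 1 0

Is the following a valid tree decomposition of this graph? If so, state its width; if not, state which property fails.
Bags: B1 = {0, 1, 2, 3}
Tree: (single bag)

No — vertex 4 appears in no bag.

A tree decomposition must satisfy three properties: every vertex lies in some bag; for every edge, both endpoints lie together in some bag; and for every vertex, the bags containing it form a connected subtree. Here vertex 4 appears in no bag, so the decomposition is invalid.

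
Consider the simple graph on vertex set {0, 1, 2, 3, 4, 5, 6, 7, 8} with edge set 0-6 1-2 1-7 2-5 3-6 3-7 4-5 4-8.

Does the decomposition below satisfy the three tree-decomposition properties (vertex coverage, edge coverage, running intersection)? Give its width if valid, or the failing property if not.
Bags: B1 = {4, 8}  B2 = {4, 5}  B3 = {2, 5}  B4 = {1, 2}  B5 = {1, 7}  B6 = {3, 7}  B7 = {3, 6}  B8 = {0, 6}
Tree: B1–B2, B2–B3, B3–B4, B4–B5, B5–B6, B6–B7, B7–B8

Every vertex of G appears in some bag (union = {0, 1, 2, 3, 4, 5, 6, 7, 8}); every edge is covered by a bag; and for each vertex v the set of bags containing v is connected in the bag tree. The decomposition is therefore valid. The largest bag has 2 vertices, so the width is 1.

Yes; width 1.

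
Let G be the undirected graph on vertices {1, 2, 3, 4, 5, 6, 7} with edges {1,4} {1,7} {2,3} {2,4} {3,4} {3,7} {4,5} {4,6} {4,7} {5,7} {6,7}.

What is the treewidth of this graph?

2

A width-2 tree decomposition is:
Bags: B1 = {4, 5, 7}  B2 = {1, 4, 7}  B3 = {3, 4, 7}  B4 = {4, 6, 7}  B5 = {2, 3, 4}
Tree: B1–B2, B1–B3, B3–B4, B3–B5
Every bag has size at most 3, so the width is 3 − 1 = 2 and tw(G) ≤ 2. Conversely, {2, 3, 4} is a clique of size 3, and the vertices of any clique must share a bag in every tree decomposition; so some bag has ≥ 3 vertices and tw(G) ≥ 2. Combining the bounds, tw(G) = 2.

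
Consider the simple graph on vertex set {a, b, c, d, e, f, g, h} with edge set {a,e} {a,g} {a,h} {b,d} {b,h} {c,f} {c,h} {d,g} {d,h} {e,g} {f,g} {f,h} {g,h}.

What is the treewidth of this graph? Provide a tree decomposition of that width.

Every bag has size at most 3, so the width is 3 − 1 = 2 and tw(G) ≤ 2. Conversely, {a, e, g} is a clique of size 3, and the vertices of any clique must share a bag in every tree decomposition; so some bag has ≥ 3 vertices and tw(G) ≥ 2. Combining the bounds, tw(G) = 2.

Treewidth 2.
Bags: B1 = {f, g, h}  B2 = {a, g, h}  B3 = {a, e, g}  B4 = {c, f, h}  B5 = {d, g, h}  B6 = {b, d, h}
Tree: B1–B2, B2–B3, B1–B4, B2–B5, B5–B6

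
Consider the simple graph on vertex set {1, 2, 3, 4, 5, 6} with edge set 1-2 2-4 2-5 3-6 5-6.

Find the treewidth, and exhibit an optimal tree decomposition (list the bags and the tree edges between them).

Treewidth 1.
Bags: B1 = {2, 5}  B2 = {5, 6}  B3 = {2, 4}  B4 = {1, 2}  B5 = {3, 6}
Tree: B1–B2, B1–B3, B1–B4, B2–B5

The largest bag has 2 vertices, giving width 1; this decomposition certifies tw(G) ≤ 1. Any graph with an edge has treewidth ≥ 1, and G has the edge 2–5. Hence tw(G) = 1 exactly.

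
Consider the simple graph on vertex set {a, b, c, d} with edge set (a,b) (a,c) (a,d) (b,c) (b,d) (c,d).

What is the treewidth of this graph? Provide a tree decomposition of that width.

With just one bag of size 4, the width is 4 − 1 = 3, so tw(G) ≤ 3. Conversely, {a, b, c, d} is a clique of size 4, and the vertices of any clique must share a bag in every tree decomposition; so some bag has ≥ 4 vertices and tw(G) ≥ 3. Combining the bounds, tw(G) = 3.

Treewidth 3.
Bags: B1 = {a, b, c, d}
Tree: (single bag)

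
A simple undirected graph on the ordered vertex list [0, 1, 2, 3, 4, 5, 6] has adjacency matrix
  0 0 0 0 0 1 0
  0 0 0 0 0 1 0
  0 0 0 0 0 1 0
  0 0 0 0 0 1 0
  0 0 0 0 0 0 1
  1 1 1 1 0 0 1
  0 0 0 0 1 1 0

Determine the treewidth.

A width-1 tree decomposition is:
Bags: B1 = {2, 5}  B2 = {5, 6}  B3 = {3, 5}  B4 = {1, 5}  B5 = {0, 5}  B6 = {4, 6}
Tree: B1–B2, B1–B3, B3–B4, B3–B5, B2–B6
Each bag holds 2 vertices, so the decomposition has width 1, which upper-bounds the treewidth. Any graph with an edge has treewidth ≥ 1, and G has the edge 2–5. Therefore the treewidth is 1.

1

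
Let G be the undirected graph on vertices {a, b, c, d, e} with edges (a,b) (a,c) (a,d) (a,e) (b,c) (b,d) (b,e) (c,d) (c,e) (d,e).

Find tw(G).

4

A width-4 tree decomposition is:
Bags: B1 = {a, b, c, d, e}
Tree: (single bag)
With just one bag of size 5, the width is 5 − 1 = 4, so tw(G) ≤ 4. Conversely, {a, b, c, d, e} is a clique of size 5, and the vertices of any clique must share a bag in every tree decomposition; so some bag has ≥ 5 vertices and tw(G) ≥ 4. Therefore the treewidth is 4.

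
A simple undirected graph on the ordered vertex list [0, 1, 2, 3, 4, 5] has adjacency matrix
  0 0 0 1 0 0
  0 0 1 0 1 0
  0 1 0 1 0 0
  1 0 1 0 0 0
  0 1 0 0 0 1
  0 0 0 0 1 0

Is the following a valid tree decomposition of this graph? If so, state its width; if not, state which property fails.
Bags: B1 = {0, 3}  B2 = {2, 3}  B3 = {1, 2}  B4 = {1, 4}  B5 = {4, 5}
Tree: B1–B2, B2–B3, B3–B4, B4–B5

Every vertex of G appears in some bag (union = {0, 1, 2, 3, 4, 5}); every edge is covered by a bag; and for each vertex v the set of bags containing v is connected in the bag tree. The decomposition is therefore valid. The largest bag has 2 vertices, so the width is 1.

Yes; width 1.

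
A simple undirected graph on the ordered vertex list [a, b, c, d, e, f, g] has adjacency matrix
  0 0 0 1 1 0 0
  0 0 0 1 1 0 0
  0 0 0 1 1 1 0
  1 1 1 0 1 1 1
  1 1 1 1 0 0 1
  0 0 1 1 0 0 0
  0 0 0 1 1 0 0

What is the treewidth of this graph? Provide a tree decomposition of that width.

Treewidth 2.
One optimal decomposition is:
Bags: B1 = {d, e, g}  B2 = {b, d, e}  B3 = {c, d, e}  B4 = {c, d, f}  B5 = {a, d, e}
Tree: B1–B2, B2–B3, B3–B4, B1–B5

Every bag has size at most 3, so the width is 3 − 1 = 2 and tw(G) ≤ 2. For the lower bound, the 3 vertices {d, e, g} are pairwise adjacent, and any tree decomposition puts a clique entirely inside one bag — forcing width ≥ 2. Combining the bounds, tw(G) = 2.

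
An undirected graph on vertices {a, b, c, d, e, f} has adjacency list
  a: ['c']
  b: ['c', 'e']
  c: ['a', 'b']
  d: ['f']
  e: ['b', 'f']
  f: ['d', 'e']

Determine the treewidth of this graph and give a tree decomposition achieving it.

Every bag has size at most 2, so the width is 2 − 1 = 1 and tw(G) ≤ 1. Any graph with an edge has treewidth ≥ 1, and G has the edge a–c. Therefore the treewidth is 1.

Treewidth 1.
One optimal decomposition is:
Bags: B1 = {a, c}  B2 = {b, c}  B3 = {b, e}  B4 = {e, f}  B5 = {d, f}
Tree: B1–B2, B2–B3, B3–B4, B4–B5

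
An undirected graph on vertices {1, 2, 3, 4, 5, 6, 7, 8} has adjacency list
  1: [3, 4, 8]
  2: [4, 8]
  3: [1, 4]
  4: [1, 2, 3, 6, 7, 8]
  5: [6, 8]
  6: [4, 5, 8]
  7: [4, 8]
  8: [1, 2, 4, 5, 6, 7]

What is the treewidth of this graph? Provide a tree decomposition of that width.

Treewidth 2.
One optimal decomposition is:
Bags: B1 = {2, 4, 8}  B2 = {4, 6, 8}  B3 = {5, 6, 8}  B4 = {1, 4, 8}  B5 = {4, 7, 8}  B6 = {1, 3, 4}
Tree: B1–B2, B2–B3, B2–B4, B4–B5, B4–B6

Each bag holds 3 vertices, so the decomposition has width 2, which upper-bounds the treewidth. On the other hand G contains the 3-clique {1, 4, 8}. A clique must lie in a single bag of any decomposition, so no decomposition can have width below 2. Combining the bounds, tw(G) = 2.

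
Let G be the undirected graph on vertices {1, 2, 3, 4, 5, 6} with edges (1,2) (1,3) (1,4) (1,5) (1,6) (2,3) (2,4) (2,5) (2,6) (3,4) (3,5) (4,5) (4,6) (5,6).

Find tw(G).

4

A width-4 tree decomposition is:
Bags: B1 = {1, 2, 3, 4, 5}  B2 = {1, 2, 4, 5, 6}
Tree: B1–B2
The largest bag has 5 vertices, giving width 4; this decomposition certifies tw(G) ≤ 4. On the other hand G contains the 5-clique {1, 2, 3, 4, 5}. A clique must lie in a single bag of any decomposition, so no decomposition can have width below 4. Therefore the treewidth is 4.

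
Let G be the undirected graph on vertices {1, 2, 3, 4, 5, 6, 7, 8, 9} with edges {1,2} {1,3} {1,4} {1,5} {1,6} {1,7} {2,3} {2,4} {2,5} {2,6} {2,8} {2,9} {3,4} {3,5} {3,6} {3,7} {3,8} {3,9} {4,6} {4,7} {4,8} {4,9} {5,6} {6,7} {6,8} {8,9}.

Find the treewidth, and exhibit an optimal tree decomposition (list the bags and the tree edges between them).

Treewidth 4.
Bags: B1 = {1, 3, 4, 6, 7}  B2 = {1, 2, 3, 4, 6}  B3 = {2, 3, 4, 6, 8}  B4 = {2, 3, 4, 8, 9}  B5 = {1, 2, 3, 5, 6}
Tree: B1–B2, B2–B3, B3–B4, B2–B5

Each bag holds 5 vertices, so the decomposition has width 4, which upper-bounds the treewidth. For the lower bound, the 5 vertices {2, 3, 4, 8, 9} are pairwise adjacent, and any tree decomposition puts a clique entirely inside one bag — forcing width ≥ 4. Hence tw(G) = 4 exactly.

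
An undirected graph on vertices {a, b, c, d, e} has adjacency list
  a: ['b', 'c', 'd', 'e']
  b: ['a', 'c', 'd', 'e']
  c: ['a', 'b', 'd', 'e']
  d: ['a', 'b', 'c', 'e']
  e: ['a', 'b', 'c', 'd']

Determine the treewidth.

4

A width-4 tree decomposition is:
Bags: B1 = {a, b, c, d, e}
Tree: (single bag)
A single bag containing all 5 vertices is trivially a valid decomposition of width 4. Conversely, {a, b, c, d, e} is a clique of size 5, and the vertices of any clique must share a bag in every tree decomposition; so some bag has ≥ 5 vertices and tw(G) ≥ 4. Therefore the treewidth is 4.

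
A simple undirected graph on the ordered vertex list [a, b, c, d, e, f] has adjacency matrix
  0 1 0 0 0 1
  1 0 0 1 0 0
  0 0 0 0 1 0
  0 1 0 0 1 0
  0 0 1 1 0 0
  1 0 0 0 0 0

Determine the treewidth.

A width-1 tree decomposition is:
Bags: B1 = {a, f}  B2 = {a, b}  B3 = {b, d}  B4 = {d, e}  B5 = {c, e}
Tree: B1–B2, B2–B3, B3–B4, B4–B5
Every bag has size at most 2, so the width is 2 − 1 = 1 and tw(G) ≤ 1. G has an edge, so its treewidth is at least 1. The upper and lower bounds meet at 1, so that is the treewidth.

1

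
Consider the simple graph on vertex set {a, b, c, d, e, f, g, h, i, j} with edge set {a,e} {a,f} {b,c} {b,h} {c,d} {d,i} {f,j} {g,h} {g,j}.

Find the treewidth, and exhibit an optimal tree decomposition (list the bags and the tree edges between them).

The largest bag has 2 vertices, giving width 1; this decomposition certifies tw(G) ≤ 1. Since G has at least one edge (e.g. i–d), it is not an edgeless graph, so tw(G) ≥ 1. Hence tw(G) = 1 exactly.

Treewidth 1.
Bags: B1 = {d, i}  B2 = {c, d}  B3 = {b, c}  B4 = {b, h}  B5 = {g, h}  B6 = {g, j}  B7 = {f, j}  B8 = {a, f}  B9 = {a, e}
Tree: B1–B2, B2–B3, B3–B4, B4–B5, B5–B6, B6–B7, B7–B8, B8–B9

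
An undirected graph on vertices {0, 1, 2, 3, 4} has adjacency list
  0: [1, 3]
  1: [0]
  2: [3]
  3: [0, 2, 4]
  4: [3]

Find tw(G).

1

A width-1 tree decomposition is:
Bags: B1 = {0, 3}  B2 = {2, 3}  B3 = {3, 4}  B4 = {0, 1}
Tree: B1–B2, B2–B3, B1–B4
Each bag holds 2 vertices, so the decomposition has width 1, which upper-bounds the treewidth. Since G has at least one edge (e.g. 0–3), it is not an edgeless graph, so tw(G) ≥ 1. Therefore the treewidth is 1.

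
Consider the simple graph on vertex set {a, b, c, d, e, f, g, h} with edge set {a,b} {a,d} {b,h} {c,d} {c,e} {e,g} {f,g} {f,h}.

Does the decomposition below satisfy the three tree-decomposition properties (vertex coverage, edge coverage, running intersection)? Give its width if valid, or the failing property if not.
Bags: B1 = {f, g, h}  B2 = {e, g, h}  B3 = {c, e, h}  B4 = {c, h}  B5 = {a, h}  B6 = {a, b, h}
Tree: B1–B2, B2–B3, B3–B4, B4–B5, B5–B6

No — vertex d appears in no bag.

A tree decomposition must satisfy three properties: every vertex lies in some bag; for every edge, both endpoints lie together in some bag; and for every vertex, the bags containing it form a connected subtree. Here vertex d appears in no bag, so the decomposition is invalid.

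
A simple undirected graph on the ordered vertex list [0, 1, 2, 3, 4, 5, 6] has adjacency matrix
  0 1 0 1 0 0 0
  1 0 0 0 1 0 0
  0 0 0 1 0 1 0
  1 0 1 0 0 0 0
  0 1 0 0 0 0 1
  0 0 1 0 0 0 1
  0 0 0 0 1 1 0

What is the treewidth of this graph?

A width-2 tree decomposition is:
Bags: B1 = {1, 4, 6}  B2 = {1, 5, 6}  B3 = {1, 2, 5}  B4 = {1, 2, 3}  B5 = {0, 1, 3}
Tree: B1–B2, B2–B3, B3–B4, B4–B5
The largest bag has 3 vertices, giving width 2; this decomposition certifies tw(G) ≤ 2. For the lower bound, G contains the cycle 1–4–6–5–2–3–0–1, so G is not a forest; only forests have treewidth ≤ 1, hence tw(G) ≥ 2. Combining the bounds, tw(G) = 2.

2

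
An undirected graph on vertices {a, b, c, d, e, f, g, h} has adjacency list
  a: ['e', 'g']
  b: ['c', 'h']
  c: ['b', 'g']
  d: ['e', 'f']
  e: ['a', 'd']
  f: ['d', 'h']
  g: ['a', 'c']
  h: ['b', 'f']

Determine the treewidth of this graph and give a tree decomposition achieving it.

Treewidth 2.
One such decomposition:
Bags: B1 = {d, f, h}  B2 = {d, e, h}  B3 = {a, e, h}  B4 = {a, g, h}  B5 = {c, g, h}  B6 = {b, c, h}
Tree: B1–B2, B2–B3, B3–B4, B4–B5, B5–B6

The largest bag has 3 vertices, giving width 2; this decomposition certifies tw(G) ≤ 2. The edges h–f–d–e–a–g–c–b–h form a cycle, so G is not a tree and its treewidth is at least 2. Combining the bounds, tw(G) = 2.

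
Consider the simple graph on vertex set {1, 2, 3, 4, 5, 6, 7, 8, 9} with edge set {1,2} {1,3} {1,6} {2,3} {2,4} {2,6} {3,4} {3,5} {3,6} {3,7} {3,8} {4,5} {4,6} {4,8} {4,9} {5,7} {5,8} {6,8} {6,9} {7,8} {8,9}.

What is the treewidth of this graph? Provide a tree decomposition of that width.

Treewidth 3.
One optimal decomposition is:
Bags: B1 = {3, 4, 6, 8}  B2 = {2, 3, 4, 6}  B3 = {4, 6, 8, 9}  B4 = {1, 2, 3, 6}  B5 = {3, 4, 5, 8}  B6 = {3, 5, 7, 8}
Tree: B1–B2, B1–B3, B2–B4, B1–B5, B5–B6

The largest bag has 4 vertices, giving width 3; this decomposition certifies tw(G) ≤ 3. For the lower bound, the 4 vertices {4, 6, 8, 9} are pairwise adjacent, and any tree decomposition puts a clique entirely inside one bag — forcing width ≥ 3. Therefore the treewidth is 3.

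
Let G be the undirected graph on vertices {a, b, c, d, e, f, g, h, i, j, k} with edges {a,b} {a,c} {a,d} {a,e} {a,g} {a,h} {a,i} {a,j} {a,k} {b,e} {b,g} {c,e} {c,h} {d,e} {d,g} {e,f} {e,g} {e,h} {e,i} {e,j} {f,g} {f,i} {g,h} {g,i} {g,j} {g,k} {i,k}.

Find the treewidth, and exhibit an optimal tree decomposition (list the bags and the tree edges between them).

Each bag holds 4 vertices, so the decomposition has width 3, which upper-bounds the treewidth. Conversely, {a, d, e, g} is a clique of size 4, and the vertices of any clique must share a bag in every tree decomposition; so some bag has ≥ 4 vertices and tw(G) ≥ 3. Combining the bounds, tw(G) = 3.

Treewidth 3.
One such decomposition:
Bags: B1 = {a, e, g, i}  B2 = {a, d, e, g}  B3 = {a, b, e, g}  B4 = {a, e, g, h}  B5 = {a, g, i, k}  B6 = {a, c, e, h}  B7 = {e, f, g, i}  B8 = {a, e, g, j}
Tree: B1–B2, B2–B3, B3–B4, B1–B5, B4–B6, B1–B7, B3–B8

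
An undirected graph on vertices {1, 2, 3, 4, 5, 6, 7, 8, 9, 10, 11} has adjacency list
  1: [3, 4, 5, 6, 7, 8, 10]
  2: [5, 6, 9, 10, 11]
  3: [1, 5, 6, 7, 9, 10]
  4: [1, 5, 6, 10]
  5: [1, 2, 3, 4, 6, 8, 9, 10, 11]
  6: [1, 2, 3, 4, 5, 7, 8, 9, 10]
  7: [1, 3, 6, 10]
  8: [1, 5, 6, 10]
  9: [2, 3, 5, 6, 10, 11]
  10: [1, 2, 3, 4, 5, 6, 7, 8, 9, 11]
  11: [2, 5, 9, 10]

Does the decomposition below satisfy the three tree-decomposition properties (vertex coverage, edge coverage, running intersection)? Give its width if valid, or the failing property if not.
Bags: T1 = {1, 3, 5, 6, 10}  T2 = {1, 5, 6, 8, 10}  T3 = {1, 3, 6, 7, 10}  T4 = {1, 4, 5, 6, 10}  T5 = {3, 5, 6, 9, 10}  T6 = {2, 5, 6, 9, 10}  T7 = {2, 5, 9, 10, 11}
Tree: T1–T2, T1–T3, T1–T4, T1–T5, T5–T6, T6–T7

Yes; width 4.

Checking the three conditions: (i) the bags cover all of {1, 2, 3, 4, 5, 6, 7, 8, 9, 10, 11}; (ii) for each edge, some bag contains both endpoints; (iii) the bags containing any fixed vertex form a subtree. All hold, so the decomposition is valid with width 5 − 1 = 4.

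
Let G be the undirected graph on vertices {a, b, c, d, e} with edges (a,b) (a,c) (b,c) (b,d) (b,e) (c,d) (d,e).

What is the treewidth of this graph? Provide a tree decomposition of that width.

Treewidth 2.
One such decomposition:
Bags: B1 = {a, b, c}  B2 = {b, c, d}  B3 = {b, d, e}
Tree: B1–B2, B2–B3

Each bag holds 3 vertices, so the decomposition has width 2, which upper-bounds the treewidth. On the other hand G contains the 3-clique {b, d, e}. A clique must lie in a single bag of any decomposition, so no decomposition can have width below 2. Therefore the treewidth is 2.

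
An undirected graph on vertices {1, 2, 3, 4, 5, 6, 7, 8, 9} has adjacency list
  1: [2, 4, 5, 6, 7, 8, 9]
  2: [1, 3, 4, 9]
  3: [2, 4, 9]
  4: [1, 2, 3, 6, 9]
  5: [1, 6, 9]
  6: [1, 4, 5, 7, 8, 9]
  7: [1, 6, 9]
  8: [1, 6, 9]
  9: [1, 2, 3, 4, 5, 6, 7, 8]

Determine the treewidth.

3

A width-3 tree decomposition is:
Bags: B1 = {1, 2, 4, 9}  B2 = {1, 4, 6, 9}  B3 = {1, 5, 6, 9}  B4 = {2, 3, 4, 9}  B5 = {1, 6, 7, 9}  B6 = {1, 6, 8, 9}
Tree: B1–B2, B2–B3, B1–B4, B3–B5, B2–B6
Every bag has size at most 4, so the width is 4 − 1 = 3 and tw(G) ≤ 3. On the other hand G contains the 4-clique {1, 2, 4, 9}. A clique must lie in a single bag of any decomposition, so no decomposition can have width below 3. Therefore the treewidth is 3.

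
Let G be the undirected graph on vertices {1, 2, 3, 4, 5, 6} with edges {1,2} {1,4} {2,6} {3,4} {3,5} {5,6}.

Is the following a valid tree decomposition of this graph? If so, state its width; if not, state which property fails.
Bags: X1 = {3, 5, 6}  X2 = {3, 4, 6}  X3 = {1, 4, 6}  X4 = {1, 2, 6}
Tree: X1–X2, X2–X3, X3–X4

Checking the three conditions: (i) the bags cover all of {1, 2, 3, 4, 5, 6}; (ii) for each edge, some bag contains both endpoints; (iii) the bags containing any fixed vertex form a subtree. All hold, so the decomposition is valid with width 3 − 1 = 2.

Yes; width 2.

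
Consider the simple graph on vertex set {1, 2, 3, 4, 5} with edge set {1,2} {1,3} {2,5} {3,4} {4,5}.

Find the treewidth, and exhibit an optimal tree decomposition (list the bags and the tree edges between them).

Treewidth 2.
One such decomposition:
Bags: B1 = {3, 4, 5}  B2 = {2, 3, 5}  B3 = {1, 2, 3}
Tree: B1–B2, B2–B3

Each bag holds 3 vertices, so the decomposition has width 2, which upper-bounds the treewidth. The edges 3–4–5–2–1–3 form a cycle, so G is not a tree and its treewidth is at least 2. Hence tw(G) = 2 exactly.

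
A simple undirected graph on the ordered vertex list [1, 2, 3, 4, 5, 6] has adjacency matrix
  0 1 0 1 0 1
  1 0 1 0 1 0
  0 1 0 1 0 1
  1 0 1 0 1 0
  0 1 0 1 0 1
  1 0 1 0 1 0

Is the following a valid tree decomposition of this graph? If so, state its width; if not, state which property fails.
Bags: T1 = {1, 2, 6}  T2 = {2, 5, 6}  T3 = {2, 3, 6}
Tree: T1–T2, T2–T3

A tree decomposition must satisfy three properties: every vertex lies in some bag; for every edge, both endpoints lie together in some bag; and for every vertex, the bags containing it form a connected subtree. Here vertex 4 appears in no bag, so the decomposition is invalid.

No — vertex 4 appears in no bag.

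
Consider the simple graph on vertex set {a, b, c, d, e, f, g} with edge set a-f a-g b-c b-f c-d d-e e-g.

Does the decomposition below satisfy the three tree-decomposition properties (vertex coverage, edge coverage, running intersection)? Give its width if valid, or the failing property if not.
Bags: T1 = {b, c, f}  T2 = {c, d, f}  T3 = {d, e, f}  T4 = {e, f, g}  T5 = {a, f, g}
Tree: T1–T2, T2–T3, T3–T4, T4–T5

Yes; width 2.

Vertex coverage: the bags together contain {a, b, c, d, e, f, g}, the full vertex set. Edge coverage: each edge of G has both endpoints in at least one bag. Running intersection: for every vertex, the bags containing it form a connected subtree. All three properties hold, so this is a valid tree decomposition of width max|bag| − 1 = 2, and hence tw(G) ≤ 2.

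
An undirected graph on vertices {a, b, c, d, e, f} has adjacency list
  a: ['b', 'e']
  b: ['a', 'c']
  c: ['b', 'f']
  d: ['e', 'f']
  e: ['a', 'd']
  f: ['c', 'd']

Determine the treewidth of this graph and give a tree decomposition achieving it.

Every bag has size at most 3, so the width is 3 − 1 = 2 and tw(G) ≤ 2. Since a–b–c–f–d–e–a is a cycle in G, G is not acyclic. Forests are exactly the graphs of treewidth ≤ 1, so tw(G) ≥ 2. Therefore the treewidth is 2.

Treewidth 2.
One optimal decomposition is:
Bags: B1 = {a, b, c}  B2 = {a, c, f}  B3 = {a, d, f}  B4 = {a, d, e}
Tree: B1–B2, B2–B3, B3–B4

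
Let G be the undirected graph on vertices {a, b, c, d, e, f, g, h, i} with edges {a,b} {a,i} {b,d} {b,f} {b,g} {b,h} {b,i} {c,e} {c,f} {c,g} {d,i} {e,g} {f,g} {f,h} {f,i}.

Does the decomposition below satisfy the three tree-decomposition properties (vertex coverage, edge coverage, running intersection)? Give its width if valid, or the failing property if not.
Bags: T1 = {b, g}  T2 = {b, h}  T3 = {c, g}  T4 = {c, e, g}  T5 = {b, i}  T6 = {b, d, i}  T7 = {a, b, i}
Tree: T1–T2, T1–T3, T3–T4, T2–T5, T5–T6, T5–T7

A tree decomposition must satisfy three properties: every vertex lies in some bag; for every edge, both endpoints lie together in some bag; and for every vertex, the bags containing it form a connected subtree. Here vertex f appears in no bag, so the decomposition is invalid.

No — vertex f appears in no bag.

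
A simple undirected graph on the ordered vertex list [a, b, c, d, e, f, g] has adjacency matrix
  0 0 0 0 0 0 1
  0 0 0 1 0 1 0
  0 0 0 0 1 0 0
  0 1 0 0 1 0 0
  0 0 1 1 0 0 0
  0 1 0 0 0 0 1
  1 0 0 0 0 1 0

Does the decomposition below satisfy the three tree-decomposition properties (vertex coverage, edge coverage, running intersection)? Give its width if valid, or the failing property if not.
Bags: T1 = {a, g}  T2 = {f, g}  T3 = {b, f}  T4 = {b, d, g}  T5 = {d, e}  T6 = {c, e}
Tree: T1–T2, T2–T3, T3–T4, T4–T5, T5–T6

A tree decomposition must satisfy three properties: every vertex lies in some bag; for every edge, both endpoints lie together in some bag; and for every vertex, the bags containing it form a connected subtree. Here bags containing vertex g are not connected in the tree, so the decomposition is invalid.

No — bags containing vertex g are not connected in the tree.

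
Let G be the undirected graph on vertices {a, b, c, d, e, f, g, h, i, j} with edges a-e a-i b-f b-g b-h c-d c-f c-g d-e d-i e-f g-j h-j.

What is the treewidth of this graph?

A width-2 tree decomposition is:
Bags: B1 = {b, h, j}  B2 = {b, g, j}  B3 = {b, f, g}  B4 = {c, f, g}  B5 = {c, e, f}  B6 = {c, d, e}  B7 = {a, d, e}  B8 = {a, d, i}
Tree: B1–B2, B2–B3, B3–B4, B4–B5, B5–B6, B6–B7, B7–B8
The largest bag has 3 vertices, giving width 2; this decomposition certifies tw(G) ≤ 2. For the lower bound, G contains the cycle h–j–g–b–h, so G is not a forest; only forests have treewidth ≤ 1, hence tw(G) ≥ 2. Hence tw(G) = 2 exactly.

2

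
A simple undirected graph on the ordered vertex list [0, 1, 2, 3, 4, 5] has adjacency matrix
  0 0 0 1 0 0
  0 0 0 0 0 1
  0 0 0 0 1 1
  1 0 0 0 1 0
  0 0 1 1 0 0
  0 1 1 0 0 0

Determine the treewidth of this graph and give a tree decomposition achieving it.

Each bag holds 2 vertices, so the decomposition has width 1, which upper-bounds the treewidth. Since G has at least one edge (e.g. 1–5), it is not an edgeless graph, so tw(G) ≥ 1. Therefore the treewidth is 1.

Treewidth 1.
One optimal decomposition is:
Bags: B1 = {1, 5}  B2 = {2, 5}  B3 = {2, 4}  B4 = {3, 4}  B5 = {0, 3}
Tree: B1–B2, B2–B3, B3–B4, B4–B5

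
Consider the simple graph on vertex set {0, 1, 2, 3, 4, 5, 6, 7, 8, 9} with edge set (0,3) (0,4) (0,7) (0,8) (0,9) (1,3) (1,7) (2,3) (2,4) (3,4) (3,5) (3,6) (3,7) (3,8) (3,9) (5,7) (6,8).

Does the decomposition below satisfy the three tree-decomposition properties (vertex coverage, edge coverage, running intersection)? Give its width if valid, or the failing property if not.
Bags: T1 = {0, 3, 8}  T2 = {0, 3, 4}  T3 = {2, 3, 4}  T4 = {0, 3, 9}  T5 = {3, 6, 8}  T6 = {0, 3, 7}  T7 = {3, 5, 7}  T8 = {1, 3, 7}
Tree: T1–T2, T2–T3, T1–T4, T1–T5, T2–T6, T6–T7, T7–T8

Checking the three conditions: (i) the bags cover all of {0, 1, 2, 3, 4, 5, 6, 7, 8, 9}; (ii) for each edge, some bag contains both endpoints; (iii) the bags containing any fixed vertex form a subtree. All hold, so the decomposition is valid with width 3 − 1 = 2.

Yes; width 2.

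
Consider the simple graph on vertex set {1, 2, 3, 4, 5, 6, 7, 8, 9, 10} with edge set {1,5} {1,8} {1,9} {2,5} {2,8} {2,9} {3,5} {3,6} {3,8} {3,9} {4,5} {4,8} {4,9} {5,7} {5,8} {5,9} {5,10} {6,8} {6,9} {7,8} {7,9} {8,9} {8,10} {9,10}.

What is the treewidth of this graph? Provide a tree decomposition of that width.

The largest bag has 4 vertices, giving width 3; this decomposition certifies tw(G) ≤ 3. For the lower bound, the 4 vertices {1, 5, 8, 9} are pairwise adjacent, and any tree decomposition puts a clique entirely inside one bag — forcing width ≥ 3. Therefore the treewidth is 3.

Treewidth 3.
Bags: B1 = {5, 7, 8, 9}  B2 = {3, 5, 8, 9}  B3 = {2, 5, 8, 9}  B4 = {5, 8, 9, 10}  B5 = {3, 6, 8, 9}  B6 = {1, 5, 8, 9}  B7 = {4, 5, 8, 9}
Tree: B1–B2, B1–B3, B3–B4, B2–B5, B1–B6, B4–B7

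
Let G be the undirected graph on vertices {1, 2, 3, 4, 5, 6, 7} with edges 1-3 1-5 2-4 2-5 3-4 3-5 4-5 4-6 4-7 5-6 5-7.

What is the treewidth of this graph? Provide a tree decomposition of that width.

Each bag holds 3 vertices, so the decomposition has width 2, which upper-bounds the treewidth. For the lower bound, the 3 vertices {1, 3, 5} are pairwise adjacent, and any tree decomposition puts a clique entirely inside one bag — forcing width ≥ 2. The upper and lower bounds meet at 2, so that is the treewidth.

Treewidth 2.
One such decomposition:
Bags: B1 = {3, 4, 5}  B2 = {4, 5, 6}  B3 = {1, 3, 5}  B4 = {2, 4, 5}  B5 = {4, 5, 7}
Tree: B1–B2, B1–B3, B1–B4, B2–B5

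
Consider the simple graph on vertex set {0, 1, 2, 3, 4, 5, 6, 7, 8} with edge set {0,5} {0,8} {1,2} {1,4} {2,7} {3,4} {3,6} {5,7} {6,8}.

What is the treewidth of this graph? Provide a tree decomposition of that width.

Treewidth 2.
Bags: B1 = {0, 5, 7}  B2 = {0, 2, 7}  B3 = {0, 1, 2}  B4 = {0, 1, 4}  B5 = {0, 3, 4}  B6 = {0, 3, 6}  B7 = {0, 6, 8}
Tree: B1–B2, B2–B3, B3–B4, B4–B5, B5–B6, B6–B7

Every bag has size at most 3, so the width is 3 − 1 = 2 and tw(G) ≤ 2. The edges 0–5–7–2–1–4–3–6–8–0 form a cycle, so G is not a tree and its treewidth is at least 2. Combining the bounds, tw(G) = 2.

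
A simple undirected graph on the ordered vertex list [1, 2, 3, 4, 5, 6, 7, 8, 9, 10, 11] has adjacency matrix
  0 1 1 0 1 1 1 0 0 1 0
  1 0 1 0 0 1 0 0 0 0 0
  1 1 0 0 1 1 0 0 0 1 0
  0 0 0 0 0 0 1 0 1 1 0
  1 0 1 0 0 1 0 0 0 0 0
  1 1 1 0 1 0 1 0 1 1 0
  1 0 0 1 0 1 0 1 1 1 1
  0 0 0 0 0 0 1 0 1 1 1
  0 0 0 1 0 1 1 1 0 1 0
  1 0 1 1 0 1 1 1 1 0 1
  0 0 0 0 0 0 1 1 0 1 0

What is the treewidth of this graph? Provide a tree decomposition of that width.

The largest bag has 4 vertices, giving width 3; this decomposition certifies tw(G) ≤ 3. For the lower bound, the 4 vertices {1, 2, 3, 6} are pairwise adjacent, and any tree decomposition puts a clique entirely inside one bag — forcing width ≥ 3. Hence tw(G) = 3 exactly.

Treewidth 3.
Bags: B1 = {6, 7, 9, 10}  B2 = {7, 8, 9, 10}  B3 = {1, 6, 7, 10}  B4 = {1, 3, 6, 10}  B5 = {4, 7, 9, 10}  B6 = {7, 8, 10, 11}  B7 = {1, 2, 3, 6}  B8 = {1, 3, 5, 6}
Tree: B1–B2, B1–B3, B3–B4, B1–B5, B2–B6, B4–B7, B4–B8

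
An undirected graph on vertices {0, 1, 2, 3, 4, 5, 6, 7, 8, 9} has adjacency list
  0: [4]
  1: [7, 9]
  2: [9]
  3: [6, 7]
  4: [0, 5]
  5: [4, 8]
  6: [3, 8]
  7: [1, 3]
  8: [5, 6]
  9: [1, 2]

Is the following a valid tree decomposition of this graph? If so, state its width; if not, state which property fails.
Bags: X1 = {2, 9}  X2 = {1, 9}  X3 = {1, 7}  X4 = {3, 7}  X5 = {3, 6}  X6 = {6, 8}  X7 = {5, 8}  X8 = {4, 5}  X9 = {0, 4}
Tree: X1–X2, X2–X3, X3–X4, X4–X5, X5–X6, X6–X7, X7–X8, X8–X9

Yes; width 1.

Every vertex of G appears in some bag (union = {0, 1, 2, 3, 4, 5, 6, 7, 8, 9}); every edge is covered by a bag; and for each vertex v the set of bags containing v is connected in the bag tree. The decomposition is therefore valid. The largest bag has 2 vertices, so the width is 1.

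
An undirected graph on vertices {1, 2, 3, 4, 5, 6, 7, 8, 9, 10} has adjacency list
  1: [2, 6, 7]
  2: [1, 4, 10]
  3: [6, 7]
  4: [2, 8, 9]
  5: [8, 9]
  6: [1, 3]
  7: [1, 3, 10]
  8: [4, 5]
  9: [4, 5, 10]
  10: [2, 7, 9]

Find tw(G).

A width-2 tree decomposition is:
Bags: B1 = {1, 3, 6}  B2 = {1, 3, 7}  B3 = {1, 2, 7}  B4 = {2, 7, 10}  B5 = {2, 4, 10}  B6 = {4, 9, 10}  B7 = {4, 8, 9}  B8 = {5, 8, 9}
Tree: B1–B2, B2–B3, B3–B4, B4–B5, B5–B6, B6–B7, B7–B8
The largest bag has 3 vertices, giving width 2; this decomposition certifies tw(G) ≤ 2. The edges 6–3–7–1–6 form a cycle, so G is not a tree and its treewidth is at least 2. Combining the bounds, tw(G) = 2.

2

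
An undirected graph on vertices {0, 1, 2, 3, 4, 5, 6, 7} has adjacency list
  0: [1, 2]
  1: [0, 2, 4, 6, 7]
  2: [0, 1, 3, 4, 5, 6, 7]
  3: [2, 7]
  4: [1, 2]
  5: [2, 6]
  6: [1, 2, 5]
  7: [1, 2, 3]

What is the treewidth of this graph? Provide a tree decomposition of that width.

Treewidth 2.
One such decomposition:
Bags: B1 = {1, 2, 6}  B2 = {0, 1, 2}  B3 = {1, 2, 4}  B4 = {1, 2, 7}  B5 = {2, 3, 7}  B6 = {2, 5, 6}
Tree: B1–B2, B2–B3, B1–B4, B4–B5, B1–B6

Each bag holds 3 vertices, so the decomposition has width 2, which upper-bounds the treewidth. For the lower bound, the 3 vertices {0, 1, 2} are pairwise adjacent, and any tree decomposition puts a clique entirely inside one bag — forcing width ≥ 2. Hence tw(G) = 2 exactly.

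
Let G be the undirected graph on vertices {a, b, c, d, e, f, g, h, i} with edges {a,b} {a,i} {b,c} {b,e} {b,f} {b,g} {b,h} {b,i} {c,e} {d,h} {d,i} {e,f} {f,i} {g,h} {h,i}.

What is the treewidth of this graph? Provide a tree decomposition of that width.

Treewidth 2.
One such decomposition:
Bags: B1 = {b, h, i}  B2 = {b, f, i}  B3 = {b, g, h}  B4 = {b, e, f}  B5 = {b, c, e}  B6 = {d, h, i}  B7 = {a, b, i}
Tree: B1–B2, B1–B3, B2–B4, B4–B5, B1–B6, B2–B7

Each bag holds 3 vertices, so the decomposition has width 2, which upper-bounds the treewidth. For the lower bound, the 3 vertices {d, h, i} are pairwise adjacent, and any tree decomposition puts a clique entirely inside one bag — forcing width ≥ 2. Hence tw(G) = 2 exactly.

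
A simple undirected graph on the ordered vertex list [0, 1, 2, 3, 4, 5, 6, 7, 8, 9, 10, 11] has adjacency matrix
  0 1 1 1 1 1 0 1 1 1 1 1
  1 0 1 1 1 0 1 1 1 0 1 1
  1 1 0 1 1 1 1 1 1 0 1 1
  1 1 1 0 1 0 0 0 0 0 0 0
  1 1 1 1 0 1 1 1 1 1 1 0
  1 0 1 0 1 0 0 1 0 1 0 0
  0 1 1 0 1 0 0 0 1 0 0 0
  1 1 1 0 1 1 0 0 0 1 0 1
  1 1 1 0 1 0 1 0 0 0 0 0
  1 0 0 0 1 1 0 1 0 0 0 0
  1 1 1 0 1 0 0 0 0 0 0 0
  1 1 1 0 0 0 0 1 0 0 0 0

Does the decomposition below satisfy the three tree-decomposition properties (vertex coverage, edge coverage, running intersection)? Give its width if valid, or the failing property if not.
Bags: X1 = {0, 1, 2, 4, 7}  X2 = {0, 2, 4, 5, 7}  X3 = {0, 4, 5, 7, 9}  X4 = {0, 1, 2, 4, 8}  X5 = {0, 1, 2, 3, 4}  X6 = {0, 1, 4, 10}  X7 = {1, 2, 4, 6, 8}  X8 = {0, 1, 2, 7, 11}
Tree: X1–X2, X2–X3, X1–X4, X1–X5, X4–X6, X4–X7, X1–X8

No — edge (2,10) lies in no bag.

A tree decomposition must satisfy three properties: every vertex lies in some bag; for every edge, both endpoints lie together in some bag; and for every vertex, the bags containing it form a connected subtree. Here edge (2,10) lies in no bag, so the decomposition is invalid.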